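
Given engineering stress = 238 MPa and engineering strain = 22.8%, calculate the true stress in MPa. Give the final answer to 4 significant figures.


sigma_true = sigma_eng * (1 + epsilon_eng)
sigma_true = 238 * (1 + 0.228)
sigma_true = 292.3 MPa


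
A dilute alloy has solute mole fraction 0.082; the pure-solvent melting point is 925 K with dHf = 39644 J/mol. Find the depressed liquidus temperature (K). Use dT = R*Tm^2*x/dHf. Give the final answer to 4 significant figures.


dT = R*Tm^2*x / dHf
dT = 8.314 * 925^2 * 0.082 / 39644
dT = 14.714 K
T_new = 925 - 14.714 = 910.3 K


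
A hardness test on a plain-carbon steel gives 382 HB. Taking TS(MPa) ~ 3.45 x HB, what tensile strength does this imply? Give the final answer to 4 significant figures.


TS (MPa) = 3.45 * HB
TS = 3.45 * 382
TS = 1318 MPa


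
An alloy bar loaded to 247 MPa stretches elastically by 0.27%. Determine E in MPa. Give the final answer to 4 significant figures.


E = sigma / epsilon
epsilon = 0.27% = 2.7e-03
E = 247 / 2.7e-03
E = 91480 MPa


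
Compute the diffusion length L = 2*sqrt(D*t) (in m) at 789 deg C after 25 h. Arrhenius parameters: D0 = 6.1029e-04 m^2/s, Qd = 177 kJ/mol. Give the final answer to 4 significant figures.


Step 1: D = D0 * exp(-Qd/(R*T))
T = 1062.15 K
D = 6.1029e-04 * exp(-177e3 / (8.314 * 1062.15)) = 1.20414e-12 m^2/s
Step 2: L = 2*sqrt(D*t)
t = 25 h = 90000 s
L = 2*sqrt(1.20414e-12 * 90000) = 6.584e-04 m


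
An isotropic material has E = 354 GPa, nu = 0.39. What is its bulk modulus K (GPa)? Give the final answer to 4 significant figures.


K = E / (3*(1-2*nu))
K = 354 / (3*(1-2*0.39))
K = 536.4 GPa


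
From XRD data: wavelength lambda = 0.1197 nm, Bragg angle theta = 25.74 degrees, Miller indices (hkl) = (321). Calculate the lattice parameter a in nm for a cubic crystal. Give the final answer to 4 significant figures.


d = lambda / (2*sin(theta))
d = 0.1197 / (2*sin(25.74 deg))
d = 0.137812 nm
a = d * sqrt(h^2+k^2+l^2) = 0.137812 * sqrt(14)
a = 0.5156 nm


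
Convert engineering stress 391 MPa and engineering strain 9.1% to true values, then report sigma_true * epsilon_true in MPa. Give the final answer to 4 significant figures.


sigma_true = sigma_eng * (1 + epsilon_eng)
sigma_true = 391 * (1 + 0.091) = 426.581 MPa
epsilon_true = ln(1 + epsilon_eng)
epsilon_true = ln(1 + 0.091) = 0.0870947
sigma_true * epsilon_true = 426.581 * 0.0870947 = 37.15 MPa


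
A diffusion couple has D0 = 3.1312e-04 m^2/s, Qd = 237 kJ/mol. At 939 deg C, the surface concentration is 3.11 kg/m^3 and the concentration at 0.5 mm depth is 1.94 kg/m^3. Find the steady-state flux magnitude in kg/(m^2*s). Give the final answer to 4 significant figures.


Step 1: D = D0 * exp(-Qd/(R*T))
T = 939 + 273.15 = 1212.15 K
D = 3.1312e-04 * exp(-237e3 / (8.314 * 1212.15)) = 1.91605e-14 m^2/s
Step 2: J = D * (C1 - C2) / dx
J = 1.91605e-14 * (3.11 - 1.94) / 5e-04
J = 4.484e-11 kg/(m^2*s)


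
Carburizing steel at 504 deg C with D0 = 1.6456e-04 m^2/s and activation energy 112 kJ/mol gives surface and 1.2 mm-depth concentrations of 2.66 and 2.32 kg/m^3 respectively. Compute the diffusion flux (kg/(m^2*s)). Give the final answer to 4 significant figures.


Step 1: D = D0 * exp(-Qd/(R*T))
T = 504 + 273.15 = 777.15 K
D = 1.6456e-04 * exp(-112e3 / (8.314 * 777.15)) = 4.8774e-12 m^2/s
Step 2: J = D * (C1 - C2) / dx
J = 4.8774e-12 * (2.66 - 2.32) / 1.2e-03
J = 1.382e-09 kg/(m^2*s)


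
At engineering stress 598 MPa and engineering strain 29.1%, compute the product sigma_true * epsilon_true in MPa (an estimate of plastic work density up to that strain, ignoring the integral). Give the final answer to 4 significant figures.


sigma_true = sigma_eng * (1 + epsilon_eng)
sigma_true = 598 * (1 + 0.291) = 772.018 MPa
epsilon_true = ln(1 + epsilon_eng)
epsilon_true = ln(1 + 0.291) = 0.255417
sigma_true * epsilon_true = 772.018 * 0.255417 = 197.2 MPa


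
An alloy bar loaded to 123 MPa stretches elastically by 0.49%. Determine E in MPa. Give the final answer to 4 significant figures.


E = sigma / epsilon
epsilon = 0.49% = 4.9e-03
E = 123 / 4.9e-03
E = 25100 MPa


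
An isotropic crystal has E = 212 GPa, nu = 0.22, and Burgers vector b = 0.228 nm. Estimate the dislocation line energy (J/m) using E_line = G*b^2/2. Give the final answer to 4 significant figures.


Step 1: G = E / (2*(1+nu))
G = 212 / (2*(1+0.22)) = 86.8852 GPa = 8.68852e+10 Pa
Step 2: E_line = G*b^2/2
b = 0.228 nm = 2.28e-10 m
E_line = 0.5 * 8.68852e+10 * (2.28e-10)^2 = 2.258e-09 J/m


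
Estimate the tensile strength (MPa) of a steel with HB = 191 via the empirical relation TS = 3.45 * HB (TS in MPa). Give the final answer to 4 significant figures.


TS (MPa) = 3.45 * HB
TS = 3.45 * 191
TS = 659 MPa


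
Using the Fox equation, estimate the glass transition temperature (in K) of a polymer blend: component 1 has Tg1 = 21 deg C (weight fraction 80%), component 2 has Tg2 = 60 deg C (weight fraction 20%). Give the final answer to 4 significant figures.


1/Tg = w1/Tg1 + w2/Tg2 (in Kelvin)
Tg1 = 294.15 K, Tg2 = 333.15 K
1/Tg = 0.8/294.15 + 0.2/333.15
Tg = 301.2 K


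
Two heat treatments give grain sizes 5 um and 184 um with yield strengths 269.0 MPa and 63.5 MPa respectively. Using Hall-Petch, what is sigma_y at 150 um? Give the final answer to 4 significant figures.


sigma_y = sigma0 + k / sqrt(d)
1/sqrt(d1) = 1/sqrt(5e-06) = 447.214;  1/sqrt(d2) = 73.721
k = (sigma1 - sigma2) / (1/sqrt(d1) - 1/sqrt(d2)) = (269.0 - 63.5) / (447.214 - 73.721) = 0.550212 MPa*m^0.5
sigma0 = sigma1 - k/sqrt(d1) = 269.0 - 0.550212*447.214 = 22.9379 MPa
sigma_y(d3) = 22.9379 + 0.550212 / sqrt(1.5e-04) = 67.86 MPa


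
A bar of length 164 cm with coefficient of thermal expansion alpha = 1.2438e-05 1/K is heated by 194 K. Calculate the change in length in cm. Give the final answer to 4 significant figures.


dL = L0 * alpha * dT
dL = 164 * 1.2438e-05 * 194
dL = 0.3957 cm


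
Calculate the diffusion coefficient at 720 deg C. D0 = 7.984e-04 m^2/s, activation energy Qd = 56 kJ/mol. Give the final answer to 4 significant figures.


D = D0 * exp(-Qd / (R*T))
T = 993.15 K
D = 7.984e-04 * exp(-56e3 / (8.314 * 993.15))
D = 9.053e-07 m^2/s


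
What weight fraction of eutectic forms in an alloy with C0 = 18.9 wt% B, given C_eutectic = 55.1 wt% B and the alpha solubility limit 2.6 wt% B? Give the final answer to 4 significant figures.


f_primary = (C_e - C0) / (C_e - C_alpha_max)
f_primary = (55.1 - 18.9) / (55.1 - 2.6)
f_primary = 0.689524
f_eutectic = 1 - 0.689524 = 0.3105


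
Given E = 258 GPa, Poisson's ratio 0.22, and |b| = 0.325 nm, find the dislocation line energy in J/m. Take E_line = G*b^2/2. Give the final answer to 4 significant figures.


Step 1: G = E / (2*(1+nu))
G = 258 / (2*(1+0.22)) = 105.738 GPa = 1.05738e+11 Pa
Step 2: E_line = G*b^2/2
b = 0.325 nm = 3.25e-10 m
E_line = 0.5 * 1.05738e+11 * (3.25e-10)^2 = 5.584e-09 J/m


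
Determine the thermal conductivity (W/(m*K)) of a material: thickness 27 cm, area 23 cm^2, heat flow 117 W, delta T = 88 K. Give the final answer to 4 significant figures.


k = Q*L / (A*dT)
L = 0.27 m, A = 2.3e-03 m^2
k = 117 * 0.27 / (2.3e-03 * 88)
k = 156.1 W/(m*K)


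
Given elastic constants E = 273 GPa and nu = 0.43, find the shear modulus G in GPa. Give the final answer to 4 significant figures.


G = E / (2*(1+nu))
G = 273 / (2*(1+0.43))
G = 95.45 GPa


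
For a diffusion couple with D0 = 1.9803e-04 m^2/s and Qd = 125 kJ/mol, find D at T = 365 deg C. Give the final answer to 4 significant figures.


D = D0 * exp(-Qd / (R*T))
T = 638.15 K
D = 1.9803e-04 * exp(-125e3 / (8.314 * 638.15))
D = 1.161e-14 m^2/s


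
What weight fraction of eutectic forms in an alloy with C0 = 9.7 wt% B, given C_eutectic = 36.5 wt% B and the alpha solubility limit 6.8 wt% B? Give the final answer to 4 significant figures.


f_primary = (C_e - C0) / (C_e - C_alpha_max)
f_primary = (36.5 - 9.7) / (36.5 - 6.8)
f_primary = 0.902357
f_eutectic = 1 - 0.902357 = 0.09764


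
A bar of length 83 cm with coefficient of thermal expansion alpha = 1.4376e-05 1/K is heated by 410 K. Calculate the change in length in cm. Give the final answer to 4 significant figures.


dL = L0 * alpha * dT
dL = 83 * 1.4376e-05 * 410
dL = 0.4892 cm


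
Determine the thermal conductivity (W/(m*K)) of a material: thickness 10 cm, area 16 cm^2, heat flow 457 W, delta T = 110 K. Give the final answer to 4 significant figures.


k = Q*L / (A*dT)
L = 0.1 m, A = 1.6e-03 m^2
k = 457 * 0.1 / (1.6e-03 * 110)
k = 259.7 W/(m*K)


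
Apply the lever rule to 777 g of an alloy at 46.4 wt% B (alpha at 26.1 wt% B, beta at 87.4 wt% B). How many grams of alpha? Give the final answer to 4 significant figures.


f_alpha = (C_beta - C0) / (C_beta - C_alpha)
f_alpha = (87.4 - 46.4) / (87.4 - 26.1) = 0.668842
m_alpha = f_alpha * m_total = 0.668842 * 777 = 519.7 g


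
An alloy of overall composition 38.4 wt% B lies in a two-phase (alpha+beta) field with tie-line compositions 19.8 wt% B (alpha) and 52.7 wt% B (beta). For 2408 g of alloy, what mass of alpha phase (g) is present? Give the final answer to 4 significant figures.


f_alpha = (C_beta - C0) / (C_beta - C_alpha)
f_alpha = (52.7 - 38.4) / (52.7 - 19.8) = 0.43465
m_alpha = f_alpha * m_total = 0.43465 * 2408 = 1047 g


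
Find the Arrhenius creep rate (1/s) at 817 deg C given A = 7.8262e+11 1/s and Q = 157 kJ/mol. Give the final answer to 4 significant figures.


rate = A * exp(-Q / (R*T))
T = 817 + 273.15 = 1090.15 K
rate = 7.8262e+11 * exp(-157e3 / (8.314 * 1090.15))
rate = 23480 1/s


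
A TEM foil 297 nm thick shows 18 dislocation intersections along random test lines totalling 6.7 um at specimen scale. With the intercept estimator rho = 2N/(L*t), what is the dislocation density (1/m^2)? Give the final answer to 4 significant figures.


rho = 2N / (L * t)
L = 6.7 um = 6.7e-06 m, t = 297 nm = 2.97e-07 m
rho = 2 * 18 / (6.7e-06 * 2.97e-07)
rho = 1.809e+13 1/m^2


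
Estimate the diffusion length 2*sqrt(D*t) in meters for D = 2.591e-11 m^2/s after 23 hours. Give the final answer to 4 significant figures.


t = 23 hr = 82800 s
Diffusion length = 2*sqrt(D*t)
= 2*sqrt(2.591e-11 * 82800)
= 2.929e-03 m


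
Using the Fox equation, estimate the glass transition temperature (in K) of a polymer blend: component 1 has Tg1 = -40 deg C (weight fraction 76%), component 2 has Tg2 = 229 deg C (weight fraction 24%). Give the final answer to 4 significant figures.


1/Tg = w1/Tg1 + w2/Tg2 (in Kelvin)
Tg1 = 233.15 K, Tg2 = 502.15 K
1/Tg = 0.76/233.15 + 0.24/502.15
Tg = 267.5 K


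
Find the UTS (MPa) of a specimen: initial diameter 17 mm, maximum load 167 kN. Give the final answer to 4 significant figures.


A0 = pi*(d/2)^2 = pi*(17/2)^2 = 226.98 mm^2
UTS = F_max / A0 = 167*1000 / 226.98
UTS = 735.7 MPa


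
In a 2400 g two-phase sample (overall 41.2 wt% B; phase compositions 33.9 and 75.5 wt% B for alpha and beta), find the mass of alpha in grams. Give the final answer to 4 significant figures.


f_alpha = (C_beta - C0) / (C_beta - C_alpha)
f_alpha = (75.5 - 41.2) / (75.5 - 33.9) = 0.824519
m_alpha = f_alpha * m_total = 0.824519 * 2400 = 1979 g


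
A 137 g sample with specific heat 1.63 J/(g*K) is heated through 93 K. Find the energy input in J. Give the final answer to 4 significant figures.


Q = m * cp * dT
Q = 137 * 1.63 * 93
Q = 20770 J


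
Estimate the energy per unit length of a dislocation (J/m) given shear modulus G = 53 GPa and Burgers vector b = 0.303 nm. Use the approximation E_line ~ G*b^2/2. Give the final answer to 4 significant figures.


E = G*b^2/2
b = 0.303 nm = 3.03e-10 m
G = 53 GPa = 5.3e+10 Pa
E = 0.5 * 5.3e+10 * (3.03e-10)^2
E = 2.433e-09 J/m


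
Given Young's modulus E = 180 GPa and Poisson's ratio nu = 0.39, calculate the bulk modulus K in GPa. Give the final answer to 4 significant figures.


K = E / (3*(1-2*nu))
K = 180 / (3*(1-2*0.39))
K = 272.7 GPa


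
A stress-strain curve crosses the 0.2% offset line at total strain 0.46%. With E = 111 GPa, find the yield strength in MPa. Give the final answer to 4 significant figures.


Offset strain = 0.002
Elastic strain at yield = total_strain - offset = 4.6e-03 - 0.002 = 2.6e-03
sigma_y = E * elastic_strain = 111000 * 2.6e-03
sigma_y = 288.6 MPa


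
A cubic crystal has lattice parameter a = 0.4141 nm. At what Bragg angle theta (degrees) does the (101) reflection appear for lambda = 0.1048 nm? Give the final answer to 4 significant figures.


d = a / sqrt(h^2+k^2+l^2)
d = 0.4141 / sqrt(2) = 0.292813 nm
lambda = 2*d*sin(theta)  =>  sin(theta) = lambda / (2*d)
sin(theta) = 0.1048 / (2 * 0.292813) = 0.178954
theta = 10.31 deg


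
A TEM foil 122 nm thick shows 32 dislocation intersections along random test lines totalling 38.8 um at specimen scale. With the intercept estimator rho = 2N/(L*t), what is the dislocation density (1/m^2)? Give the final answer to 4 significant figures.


rho = 2N / (L * t)
L = 38.8 um = 3.88e-05 m, t = 122 nm = 1.22e-07 m
rho = 2 * 32 / (3.88e-05 * 1.22e-07)
rho = 1.352e+13 1/m^2


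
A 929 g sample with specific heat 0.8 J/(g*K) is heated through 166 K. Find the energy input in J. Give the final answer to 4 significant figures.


Q = m * cp * dT
Q = 929 * 0.8 * 166
Q = 123400 J


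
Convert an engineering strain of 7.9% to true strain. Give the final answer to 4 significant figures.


epsilon_true = ln(1 + epsilon_eng)
epsilon_true = ln(1 + 0.079)
epsilon_true = 0.07603


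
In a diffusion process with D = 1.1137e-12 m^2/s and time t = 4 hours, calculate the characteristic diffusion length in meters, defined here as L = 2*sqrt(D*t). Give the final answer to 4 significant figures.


t = 4 hr = 14400 s
Diffusion length = 2*sqrt(D*t)
= 2*sqrt(1.1137e-12 * 14400)
= 2.533e-04 m


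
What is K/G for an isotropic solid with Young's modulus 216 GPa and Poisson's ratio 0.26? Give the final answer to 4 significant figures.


G = E / (2*(1+nu))
G = 216 / (2*(1+0.26)) = 85.7143 GPa
K = E / (3*(1-2*nu))
K = 216 / (3*(1-2*0.26)) = 150 GPa
K/G = 150 / 85.7143 = 1.75


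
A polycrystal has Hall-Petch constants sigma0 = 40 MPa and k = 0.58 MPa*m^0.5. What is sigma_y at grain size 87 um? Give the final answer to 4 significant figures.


sigma_y = sigma0 + k / sqrt(d)
d = 87 um = 8.7e-05 m
sigma_y = 40 + 0.58 / sqrt(8.7e-05)
sigma_y = 102.2 MPa


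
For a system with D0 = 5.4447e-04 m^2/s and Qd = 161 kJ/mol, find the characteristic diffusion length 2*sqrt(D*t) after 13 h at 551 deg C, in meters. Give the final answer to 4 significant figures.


Step 1: D = D0 * exp(-Qd/(R*T))
T = 824.15 K
D = 5.4447e-04 * exp(-161e3 / (8.314 * 824.15)) = 3.39956e-14 m^2/s
Step 2: L = 2*sqrt(D*t)
t = 13 h = 46800 s
L = 2*sqrt(3.39956e-14 * 46800) = 7.977e-05 m


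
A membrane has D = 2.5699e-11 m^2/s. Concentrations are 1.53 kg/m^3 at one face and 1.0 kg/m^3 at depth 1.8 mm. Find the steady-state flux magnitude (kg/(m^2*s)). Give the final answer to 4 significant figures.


J = -D * (dC/dx) = D * (C1 - C2) / dx
J = 2.5699e-11 * (1.53 - 1.0) / 1.8e-03
J = 7.567e-09 kg/(m^2*s)


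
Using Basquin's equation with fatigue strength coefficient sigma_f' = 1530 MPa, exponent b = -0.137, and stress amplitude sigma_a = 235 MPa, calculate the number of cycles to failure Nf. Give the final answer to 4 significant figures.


sigma_a = sigma_f' * (2*Nf)^b
2*Nf = (sigma_a / sigma_f')^(1/b)
2*Nf = (235 / 1530)^(1/-0.137)
2*Nf = 868677
Nf = 434300 cycles


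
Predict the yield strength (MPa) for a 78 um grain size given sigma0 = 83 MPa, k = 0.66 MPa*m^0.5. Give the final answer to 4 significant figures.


sigma_y = sigma0 + k / sqrt(d)
d = 78 um = 7.8e-05 m
sigma_y = 83 + 0.66 / sqrt(7.8e-05)
sigma_y = 157.7 MPa


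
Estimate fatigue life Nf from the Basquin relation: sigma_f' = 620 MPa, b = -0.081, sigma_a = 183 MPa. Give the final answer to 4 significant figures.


sigma_a = sigma_f' * (2*Nf)^b
2*Nf = (sigma_a / sigma_f')^(1/b)
2*Nf = (183 / 620)^(1/-0.081)
2*Nf = 3.4872e+06
Nf = 1.744e+06 cycles


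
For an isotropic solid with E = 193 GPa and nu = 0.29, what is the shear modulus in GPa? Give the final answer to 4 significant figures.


G = E / (2*(1+nu))
G = 193 / (2*(1+0.29))
G = 74.81 GPa


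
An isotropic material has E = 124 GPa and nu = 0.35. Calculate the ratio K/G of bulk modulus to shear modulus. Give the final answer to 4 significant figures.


G = E / (2*(1+nu))
G = 124 / (2*(1+0.35)) = 45.9259 GPa
K = E / (3*(1-2*nu))
K = 124 / (3*(1-2*0.35)) = 137.778 GPa
K/G = 137.778 / 45.9259 = 3


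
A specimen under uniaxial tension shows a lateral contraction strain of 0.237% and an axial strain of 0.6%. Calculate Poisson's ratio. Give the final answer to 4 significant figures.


nu = -epsilon_lat / epsilon_axial
Lateral strain is contraction (negative), so using magnitudes:
nu = 0.237 / 0.6
nu = 0.395


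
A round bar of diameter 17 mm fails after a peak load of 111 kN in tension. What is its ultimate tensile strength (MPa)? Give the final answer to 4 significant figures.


A0 = pi*(d/2)^2 = pi*(17/2)^2 = 226.98 mm^2
UTS = F_max / A0 = 111*1000 / 226.98
UTS = 489 MPa


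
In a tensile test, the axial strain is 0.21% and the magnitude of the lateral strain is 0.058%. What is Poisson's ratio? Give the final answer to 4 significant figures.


nu = -epsilon_lat / epsilon_axial
Lateral strain is contraction (negative), so using magnitudes:
nu = 0.058 / 0.21
nu = 0.2762


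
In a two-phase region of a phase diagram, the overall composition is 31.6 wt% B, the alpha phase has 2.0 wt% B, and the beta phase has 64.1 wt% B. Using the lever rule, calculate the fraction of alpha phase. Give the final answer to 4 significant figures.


f_alpha = (C_beta - C0) / (C_beta - C_alpha)
f_alpha = (64.1 - 31.6) / (64.1 - 2.0)
f_alpha = 0.5233


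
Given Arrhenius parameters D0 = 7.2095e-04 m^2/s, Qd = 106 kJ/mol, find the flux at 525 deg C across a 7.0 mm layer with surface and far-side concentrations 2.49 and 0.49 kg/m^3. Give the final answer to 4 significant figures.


Step 1: D = D0 * exp(-Qd/(R*T))
T = 525 + 273.15 = 798.15 K
D = 7.2095e-04 * exp(-106e3 / (8.314 * 798.15)) = 8.32765e-11 m^2/s
Step 2: J = D * (C1 - C2) / dx
J = 8.32765e-11 * (2.49 - 0.49) / 7e-03
J = 2.379e-08 kg/(m^2*s)


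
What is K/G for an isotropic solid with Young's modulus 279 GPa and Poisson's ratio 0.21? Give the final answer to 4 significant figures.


G = E / (2*(1+nu))
G = 279 / (2*(1+0.21)) = 115.289 GPa
K = E / (3*(1-2*nu))
K = 279 / (3*(1-2*0.21)) = 160.345 GPa
K/G = 160.345 / 115.289 = 1.391


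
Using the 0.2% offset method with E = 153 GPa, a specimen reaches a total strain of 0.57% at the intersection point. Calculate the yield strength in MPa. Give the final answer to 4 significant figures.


Offset strain = 0.002
Elastic strain at yield = total_strain - offset = 5.7e-03 - 0.002 = 3.7e-03
sigma_y = E * elastic_strain = 153000 * 3.7e-03
sigma_y = 566.1 MPa


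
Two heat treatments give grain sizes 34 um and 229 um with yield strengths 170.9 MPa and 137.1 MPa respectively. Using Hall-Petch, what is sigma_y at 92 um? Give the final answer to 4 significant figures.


sigma_y = sigma0 + k / sqrt(d)
1/sqrt(d1) = 1/sqrt(3.4e-05) = 171.499;  1/sqrt(d2) = 66.0819
k = (sigma1 - sigma2) / (1/sqrt(d1) - 1/sqrt(d2)) = (170.9 - 137.1) / (171.499 - 66.0819) = 0.320632 MPa*m^0.5
sigma0 = sigma1 - k/sqrt(d1) = 170.9 - 0.320632*171.499 = 115.912 MPa
sigma_y(d3) = 115.912 + 0.320632 / sqrt(9.2e-05) = 149.3 MPa


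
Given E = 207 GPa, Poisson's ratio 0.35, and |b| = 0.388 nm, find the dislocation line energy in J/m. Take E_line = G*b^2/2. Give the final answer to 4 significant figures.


Step 1: G = E / (2*(1+nu))
G = 207 / (2*(1+0.35)) = 76.6667 GPa = 7.66667e+10 Pa
Step 2: E_line = G*b^2/2
b = 0.388 nm = 3.88e-10 m
E_line = 0.5 * 7.66667e+10 * (3.88e-10)^2 = 5.771e-09 J/m


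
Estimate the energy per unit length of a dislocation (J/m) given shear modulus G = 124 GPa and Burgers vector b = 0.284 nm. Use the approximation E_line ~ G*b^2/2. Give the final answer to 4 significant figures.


E = G*b^2/2
b = 0.284 nm = 2.84e-10 m
G = 124 GPa = 1.24e+11 Pa
E = 0.5 * 1.24e+11 * (2.84e-10)^2
E = 5.001e-09 J/m


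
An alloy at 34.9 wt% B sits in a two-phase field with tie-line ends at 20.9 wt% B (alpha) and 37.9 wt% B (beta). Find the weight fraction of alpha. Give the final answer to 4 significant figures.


f_alpha = (C_beta - C0) / (C_beta - C_alpha)
f_alpha = (37.9 - 34.9) / (37.9 - 20.9)
f_alpha = 0.1765


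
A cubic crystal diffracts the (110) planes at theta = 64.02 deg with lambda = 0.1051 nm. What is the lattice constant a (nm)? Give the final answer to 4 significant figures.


d = lambda / (2*sin(theta))
d = 0.1051 / (2*sin(64.02 deg))
d = 0.0584573 nm
a = d * sqrt(h^2+k^2+l^2) = 0.0584573 * sqrt(2)
a = 0.08267 nm


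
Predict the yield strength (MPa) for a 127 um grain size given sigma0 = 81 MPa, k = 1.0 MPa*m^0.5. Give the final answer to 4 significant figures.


sigma_y = sigma0 + k / sqrt(d)
d = 127 um = 1.27e-04 m
sigma_y = 81 + 1.0 / sqrt(1.27e-04)
sigma_y = 169.7 MPa


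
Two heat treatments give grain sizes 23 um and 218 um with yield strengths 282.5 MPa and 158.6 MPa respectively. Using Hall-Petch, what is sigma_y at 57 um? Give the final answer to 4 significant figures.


sigma_y = sigma0 + k / sqrt(d)
1/sqrt(d1) = 1/sqrt(2.3e-05) = 208.514;  1/sqrt(d2) = 67.7285
k = (sigma1 - sigma2) / (1/sqrt(d1) - 1/sqrt(d2)) = (282.5 - 158.6) / (208.514 - 67.7285) = 0.88006 MPa*m^0.5
sigma0 = sigma1 - k/sqrt(d1) = 282.5 - 0.88006*208.514 = 98.9948 MPa
sigma_y(d3) = 98.9948 + 0.88006 / sqrt(5.7e-05) = 215.6 MPa


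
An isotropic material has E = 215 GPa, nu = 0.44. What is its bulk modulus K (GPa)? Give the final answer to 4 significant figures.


K = E / (3*(1-2*nu))
K = 215 / (3*(1-2*0.44))
K = 597.2 GPa


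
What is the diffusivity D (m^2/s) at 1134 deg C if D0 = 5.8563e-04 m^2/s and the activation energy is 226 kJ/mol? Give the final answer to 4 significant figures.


D = D0 * exp(-Qd / (R*T))
T = 1407.15 K
D = 5.8563e-04 * exp(-226e3 / (8.314 * 1407.15))
D = 2.388e-12 m^2/s


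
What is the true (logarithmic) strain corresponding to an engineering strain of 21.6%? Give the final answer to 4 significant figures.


epsilon_true = ln(1 + epsilon_eng)
epsilon_true = ln(1 + 0.216)
epsilon_true = 0.1956


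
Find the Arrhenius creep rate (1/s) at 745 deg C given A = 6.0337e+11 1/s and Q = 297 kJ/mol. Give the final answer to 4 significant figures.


rate = A * exp(-Q / (R*T))
T = 745 + 273.15 = 1018.15 K
rate = 6.0337e+11 * exp(-297e3 / (8.314 * 1018.15))
rate = 3.491e-04 1/s


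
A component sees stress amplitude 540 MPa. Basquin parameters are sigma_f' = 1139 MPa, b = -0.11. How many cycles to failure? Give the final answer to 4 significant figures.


sigma_a = sigma_f' * (2*Nf)^b
2*Nf = (sigma_a / sigma_f')^(1/b)
2*Nf = (540 / 1139)^(1/-0.11)
2*Nf = 884.374
Nf = 442.2 cycles


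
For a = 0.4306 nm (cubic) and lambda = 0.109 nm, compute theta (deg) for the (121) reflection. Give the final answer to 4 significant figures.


d = a / sqrt(h^2+k^2+l^2)
d = 0.4306 / sqrt(6) = 0.175792 nm
lambda = 2*d*sin(theta)  =>  sin(theta) = lambda / (2*d)
sin(theta) = 0.109 / (2 * 0.175792) = 0.310026
theta = 18.06 deg


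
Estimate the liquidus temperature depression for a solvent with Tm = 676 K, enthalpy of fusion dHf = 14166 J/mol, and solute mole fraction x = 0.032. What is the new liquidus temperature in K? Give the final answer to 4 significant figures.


dT = R*Tm^2*x / dHf
dT = 8.314 * 676^2 * 0.032 / 14166
dT = 8.58235 K
T_new = 676 - 8.58235 = 667.4 K


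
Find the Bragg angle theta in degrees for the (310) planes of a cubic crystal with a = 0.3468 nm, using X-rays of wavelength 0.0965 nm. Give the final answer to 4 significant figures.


d = a / sqrt(h^2+k^2+l^2)
d = 0.3468 / sqrt(10) = 0.109668 nm
lambda = 2*d*sin(theta)  =>  sin(theta) = lambda / (2*d)
sin(theta) = 0.0965 / (2 * 0.109668) = 0.439965
theta = 26.1 deg


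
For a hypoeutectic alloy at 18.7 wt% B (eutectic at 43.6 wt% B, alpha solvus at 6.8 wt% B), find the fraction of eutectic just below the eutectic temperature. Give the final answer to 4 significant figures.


f_primary = (C_e - C0) / (C_e - C_alpha_max)
f_primary = (43.6 - 18.7) / (43.6 - 6.8)
f_primary = 0.67663
f_eutectic = 1 - 0.67663 = 0.3234


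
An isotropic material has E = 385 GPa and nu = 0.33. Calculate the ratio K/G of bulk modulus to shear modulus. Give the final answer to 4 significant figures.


G = E / (2*(1+nu))
G = 385 / (2*(1+0.33)) = 144.737 GPa
K = E / (3*(1-2*nu))
K = 385 / (3*(1-2*0.33)) = 377.451 GPa
K/G = 377.451 / 144.737 = 2.608


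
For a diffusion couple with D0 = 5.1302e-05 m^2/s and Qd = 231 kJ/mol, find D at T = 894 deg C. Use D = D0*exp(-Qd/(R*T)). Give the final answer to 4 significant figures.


D = D0 * exp(-Qd / (R*T))
T = 1167.15 K
D = 5.1302e-05 * exp(-231e3 / (8.314 * 1167.15))
D = 2.353e-15 m^2/s


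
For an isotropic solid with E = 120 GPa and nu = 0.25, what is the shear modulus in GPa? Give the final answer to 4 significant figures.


G = E / (2*(1+nu))
G = 120 / (2*(1+0.25))
G = 48 GPa


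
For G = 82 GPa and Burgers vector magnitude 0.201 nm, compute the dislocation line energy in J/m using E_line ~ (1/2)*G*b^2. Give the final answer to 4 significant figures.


E = G*b^2/2
b = 0.201 nm = 2.01e-10 m
G = 82 GPa = 8.2e+10 Pa
E = 0.5 * 8.2e+10 * (2.01e-10)^2
E = 1.656e-09 J/m


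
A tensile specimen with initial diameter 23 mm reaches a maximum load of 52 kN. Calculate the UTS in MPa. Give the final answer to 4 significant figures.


A0 = pi*(d/2)^2 = pi*(23/2)^2 = 415.476 mm^2
UTS = F_max / A0 = 52*1000 / 415.476
UTS = 125.2 MPa


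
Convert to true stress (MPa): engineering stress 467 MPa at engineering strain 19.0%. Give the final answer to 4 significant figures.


sigma_true = sigma_eng * (1 + epsilon_eng)
sigma_true = 467 * (1 + 0.19)
sigma_true = 555.7 MPa


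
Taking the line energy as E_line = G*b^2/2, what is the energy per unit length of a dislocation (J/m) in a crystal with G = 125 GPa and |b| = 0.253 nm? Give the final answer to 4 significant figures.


E = G*b^2/2
b = 0.253 nm = 2.53e-10 m
G = 125 GPa = 1.25e+11 Pa
E = 0.5 * 1.25e+11 * (2.53e-10)^2
E = 4.001e-09 J/m


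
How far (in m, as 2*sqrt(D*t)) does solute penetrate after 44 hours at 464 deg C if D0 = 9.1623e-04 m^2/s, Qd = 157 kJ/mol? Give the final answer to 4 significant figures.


Step 1: D = D0 * exp(-Qd/(R*T))
T = 737.15 K
D = 9.1623e-04 * exp(-157e3 / (8.314 * 737.15)) = 6.86344e-15 m^2/s
Step 2: L = 2*sqrt(D*t)
t = 44 h = 158400 s
L = 2*sqrt(6.86344e-15 * 158400) = 6.594e-05 m


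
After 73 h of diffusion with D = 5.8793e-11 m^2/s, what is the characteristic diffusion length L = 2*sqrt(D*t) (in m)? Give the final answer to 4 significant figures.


t = 73 hr = 262800 s
Diffusion length = 2*sqrt(D*t)
= 2*sqrt(5.8793e-11 * 262800)
= 7.862e-03 m


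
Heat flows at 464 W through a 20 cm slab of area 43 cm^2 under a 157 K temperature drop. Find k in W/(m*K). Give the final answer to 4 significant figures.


k = Q*L / (A*dT)
L = 0.2 m, A = 4.3e-03 m^2
k = 464 * 0.2 / (4.3e-03 * 157)
k = 137.5 W/(m*K)


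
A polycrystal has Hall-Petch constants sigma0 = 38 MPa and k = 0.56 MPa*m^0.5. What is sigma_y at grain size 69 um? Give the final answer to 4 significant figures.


sigma_y = sigma0 + k / sqrt(d)
d = 69 um = 6.9e-05 m
sigma_y = 38 + 0.56 / sqrt(6.9e-05)
sigma_y = 105.4 MPa


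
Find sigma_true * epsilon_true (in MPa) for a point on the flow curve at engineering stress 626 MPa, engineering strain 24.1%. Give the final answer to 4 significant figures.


sigma_true = sigma_eng * (1 + epsilon_eng)
sigma_true = 626 * (1 + 0.241) = 776.866 MPa
epsilon_true = ln(1 + epsilon_eng)
epsilon_true = ln(1 + 0.241) = 0.215918
sigma_true * epsilon_true = 776.866 * 0.215918 = 167.7 MPa


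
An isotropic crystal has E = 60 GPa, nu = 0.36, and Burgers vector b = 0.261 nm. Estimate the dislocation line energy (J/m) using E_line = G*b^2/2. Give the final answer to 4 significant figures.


Step 1: G = E / (2*(1+nu))
G = 60 / (2*(1+0.36)) = 22.0588 GPa = 2.20588e+10 Pa
Step 2: E_line = G*b^2/2
b = 0.261 nm = 2.61e-10 m
E_line = 0.5 * 2.20588e+10 * (2.61e-10)^2 = 7.513e-10 J/m


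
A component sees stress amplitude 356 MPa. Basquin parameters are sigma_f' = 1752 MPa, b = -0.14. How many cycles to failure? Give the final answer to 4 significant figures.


sigma_a = sigma_f' * (2*Nf)^b
2*Nf = (sigma_a / sigma_f')^(1/b)
2*Nf = (356 / 1752)^(1/-0.14)
2*Nf = 87792.6
Nf = 43900 cycles


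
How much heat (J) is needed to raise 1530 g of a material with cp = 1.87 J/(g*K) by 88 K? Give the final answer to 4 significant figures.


Q = m * cp * dT
Q = 1530 * 1.87 * 88
Q = 251800 J


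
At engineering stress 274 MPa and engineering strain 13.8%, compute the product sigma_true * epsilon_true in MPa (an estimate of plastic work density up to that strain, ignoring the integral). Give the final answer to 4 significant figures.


sigma_true = sigma_eng * (1 + epsilon_eng)
sigma_true = 274 * (1 + 0.138) = 311.812 MPa
epsilon_true = ln(1 + epsilon_eng)
epsilon_true = ln(1 + 0.138) = 0.129272
sigma_true * epsilon_true = 311.812 * 0.129272 = 40.31 MPa


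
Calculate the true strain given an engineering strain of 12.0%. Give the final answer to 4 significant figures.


epsilon_true = ln(1 + epsilon_eng)
epsilon_true = ln(1 + 0.12)
epsilon_true = 0.1133


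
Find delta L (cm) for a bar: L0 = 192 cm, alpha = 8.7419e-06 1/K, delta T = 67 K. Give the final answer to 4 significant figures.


dL = L0 * alpha * dT
dL = 192 * 8.7419e-06 * 67
dL = 0.1125 cm


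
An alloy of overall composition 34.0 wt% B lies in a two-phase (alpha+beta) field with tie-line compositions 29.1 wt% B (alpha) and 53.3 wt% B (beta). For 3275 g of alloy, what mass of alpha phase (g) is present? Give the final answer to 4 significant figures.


f_alpha = (C_beta - C0) / (C_beta - C_alpha)
f_alpha = (53.3 - 34.0) / (53.3 - 29.1) = 0.797521
m_alpha = f_alpha * m_total = 0.797521 * 3275 = 2612 g


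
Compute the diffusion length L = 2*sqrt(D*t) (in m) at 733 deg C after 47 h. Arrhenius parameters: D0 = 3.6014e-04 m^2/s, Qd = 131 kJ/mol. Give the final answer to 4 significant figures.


Step 1: D = D0 * exp(-Qd/(R*T))
T = 1006.15 K
D = 3.6014e-04 * exp(-131e3 / (8.314 * 1006.15)) = 5.69264e-11 m^2/s
Step 2: L = 2*sqrt(D*t)
t = 47 h = 169200 s
L = 2*sqrt(5.69264e-11 * 169200) = 6.207e-03 m


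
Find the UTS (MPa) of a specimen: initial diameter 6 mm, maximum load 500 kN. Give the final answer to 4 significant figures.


A0 = pi*(d/2)^2 = pi*(6/2)^2 = 28.2743 mm^2
UTS = F_max / A0 = 500*1000 / 28.2743
UTS = 17680 MPa


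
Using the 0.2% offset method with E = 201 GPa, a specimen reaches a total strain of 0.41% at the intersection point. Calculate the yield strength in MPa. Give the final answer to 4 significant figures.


Offset strain = 0.002
Elastic strain at yield = total_strain - offset = 4.1e-03 - 0.002 = 2.1e-03
sigma_y = E * elastic_strain = 201000 * 2.1e-03
sigma_y = 422.1 MPa


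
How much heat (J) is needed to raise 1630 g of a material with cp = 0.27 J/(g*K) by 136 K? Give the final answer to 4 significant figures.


Q = m * cp * dT
Q = 1630 * 0.27 * 136
Q = 59850 J


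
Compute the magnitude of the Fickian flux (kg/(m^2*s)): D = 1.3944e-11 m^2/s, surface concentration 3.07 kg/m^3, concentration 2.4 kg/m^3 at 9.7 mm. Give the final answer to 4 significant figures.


J = -D * (dC/dx) = D * (C1 - C2) / dx
J = 1.3944e-11 * (3.07 - 2.4) / 9.7e-03
J = 9.631e-10 kg/(m^2*s)


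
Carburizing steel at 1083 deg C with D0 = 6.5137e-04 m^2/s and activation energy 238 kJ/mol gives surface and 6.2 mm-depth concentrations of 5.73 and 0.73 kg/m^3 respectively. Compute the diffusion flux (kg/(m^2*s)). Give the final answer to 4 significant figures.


Step 1: D = D0 * exp(-Qd/(R*T))
T = 1083 + 273.15 = 1356.15 K
D = 6.5137e-04 * exp(-238e3 / (8.314 * 1356.15)) = 4.43082e-13 m^2/s
Step 2: J = D * (C1 - C2) / dx
J = 4.43082e-13 * (5.73 - 0.73) / 6.2e-03
J = 3.573e-10 kg/(m^2*s)


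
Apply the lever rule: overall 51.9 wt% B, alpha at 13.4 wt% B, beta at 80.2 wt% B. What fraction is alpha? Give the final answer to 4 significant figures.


f_alpha = (C_beta - C0) / (C_beta - C_alpha)
f_alpha = (80.2 - 51.9) / (80.2 - 13.4)
f_alpha = 0.4237


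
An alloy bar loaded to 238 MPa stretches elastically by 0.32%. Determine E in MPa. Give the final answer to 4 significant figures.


E = sigma / epsilon
epsilon = 0.32% = 3.2e-03
E = 238 / 3.2e-03
E = 74380 MPa


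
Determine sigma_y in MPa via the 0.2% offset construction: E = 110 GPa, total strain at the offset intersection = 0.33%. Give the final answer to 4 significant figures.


Offset strain = 0.002
Elastic strain at yield = total_strain - offset = 3.3e-03 - 0.002 = 1.3e-03
sigma_y = E * elastic_strain = 110000 * 1.3e-03
sigma_y = 143 MPa


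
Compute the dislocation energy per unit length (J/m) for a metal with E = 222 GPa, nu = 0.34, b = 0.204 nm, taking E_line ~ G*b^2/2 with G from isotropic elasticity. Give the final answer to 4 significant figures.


Step 1: G = E / (2*(1+nu))
G = 222 / (2*(1+0.34)) = 82.8358 GPa = 8.28358e+10 Pa
Step 2: E_line = G*b^2/2
b = 0.204 nm = 2.04e-10 m
E_line = 0.5 * 8.28358e+10 * (2.04e-10)^2 = 1.724e-09 J/m


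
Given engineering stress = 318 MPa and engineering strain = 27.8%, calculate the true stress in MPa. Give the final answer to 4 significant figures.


sigma_true = sigma_eng * (1 + epsilon_eng)
sigma_true = 318 * (1 + 0.278)
sigma_true = 406.4 MPa


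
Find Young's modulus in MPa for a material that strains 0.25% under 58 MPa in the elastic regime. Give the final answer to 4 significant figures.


E = sigma / epsilon
epsilon = 0.25% = 2.5e-03
E = 58 / 2.5e-03
E = 23200 MPa


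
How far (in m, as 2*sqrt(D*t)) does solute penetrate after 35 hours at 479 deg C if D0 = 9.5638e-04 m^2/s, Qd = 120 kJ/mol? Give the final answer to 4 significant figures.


Step 1: D = D0 * exp(-Qd/(R*T))
T = 752.15 K
D = 9.5638e-04 * exp(-120e3 / (8.314 * 752.15)) = 4.43279e-12 m^2/s
Step 2: L = 2*sqrt(D*t)
t = 35 h = 126000 s
L = 2*sqrt(4.43279e-12 * 126000) = 1.495e-03 m


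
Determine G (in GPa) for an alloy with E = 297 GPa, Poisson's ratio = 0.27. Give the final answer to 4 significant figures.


G = E / (2*(1+nu))
G = 297 / (2*(1+0.27))
G = 116.9 GPa


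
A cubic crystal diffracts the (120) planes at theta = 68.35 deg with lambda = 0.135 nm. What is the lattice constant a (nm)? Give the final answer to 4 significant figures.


d = lambda / (2*sin(theta))
d = 0.135 / (2*sin(68.35 deg))
d = 0.0726232 nm
a = d * sqrt(h^2+k^2+l^2) = 0.0726232 * sqrt(5)
a = 0.1624 nm


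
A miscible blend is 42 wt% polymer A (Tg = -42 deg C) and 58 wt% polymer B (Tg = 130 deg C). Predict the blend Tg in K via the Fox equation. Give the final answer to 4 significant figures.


1/Tg = w1/Tg1 + w2/Tg2 (in Kelvin)
Tg1 = 231.15 K, Tg2 = 403.15 K
1/Tg = 0.42/231.15 + 0.58/403.15
Tg = 307.2 K


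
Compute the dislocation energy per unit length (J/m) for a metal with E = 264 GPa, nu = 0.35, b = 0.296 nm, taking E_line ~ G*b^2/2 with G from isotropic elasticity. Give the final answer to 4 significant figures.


Step 1: G = E / (2*(1+nu))
G = 264 / (2*(1+0.35)) = 97.7778 GPa = 9.77778e+10 Pa
Step 2: E_line = G*b^2/2
b = 0.296 nm = 2.96e-10 m
E_line = 0.5 * 9.77778e+10 * (2.96e-10)^2 = 4.283e-09 J/m


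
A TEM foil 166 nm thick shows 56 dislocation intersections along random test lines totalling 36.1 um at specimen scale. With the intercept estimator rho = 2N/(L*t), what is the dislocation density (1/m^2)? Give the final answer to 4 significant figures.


rho = 2N / (L * t)
L = 36.1 um = 3.61e-05 m, t = 166 nm = 1.66e-07 m
rho = 2 * 56 / (3.61e-05 * 1.66e-07)
rho = 1.869e+13 1/m^2


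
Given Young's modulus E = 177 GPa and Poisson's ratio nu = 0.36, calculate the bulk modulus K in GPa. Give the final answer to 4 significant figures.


K = E / (3*(1-2*nu))
K = 177 / (3*(1-2*0.36))
K = 210.7 GPa


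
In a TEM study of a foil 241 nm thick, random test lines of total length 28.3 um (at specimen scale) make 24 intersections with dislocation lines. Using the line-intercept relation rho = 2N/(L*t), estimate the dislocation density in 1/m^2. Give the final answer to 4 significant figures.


rho = 2N / (L * t)
L = 28.3 um = 2.83e-05 m, t = 241 nm = 2.41e-07 m
rho = 2 * 24 / (2.83e-05 * 2.41e-07)
rho = 7.038e+12 1/m^2


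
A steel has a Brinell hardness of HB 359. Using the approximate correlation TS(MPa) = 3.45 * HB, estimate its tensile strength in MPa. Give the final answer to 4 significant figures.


TS (MPa) = 3.45 * HB
TS = 3.45 * 359
TS = 1239 MPa


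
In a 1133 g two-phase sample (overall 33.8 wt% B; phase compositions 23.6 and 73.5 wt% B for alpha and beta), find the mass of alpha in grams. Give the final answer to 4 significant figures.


f_alpha = (C_beta - C0) / (C_beta - C_alpha)
f_alpha = (73.5 - 33.8) / (73.5 - 23.6) = 0.795591
m_alpha = f_alpha * m_total = 0.795591 * 1133 = 901.4 g


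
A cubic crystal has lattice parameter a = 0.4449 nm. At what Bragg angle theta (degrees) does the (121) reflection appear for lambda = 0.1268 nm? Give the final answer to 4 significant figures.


d = a / sqrt(h^2+k^2+l^2)
d = 0.4449 / sqrt(6) = 0.18163 nm
lambda = 2*d*sin(theta)  =>  sin(theta) = lambda / (2*d)
sin(theta) = 0.1268 / (2 * 0.18163) = 0.349062
theta = 20.43 deg


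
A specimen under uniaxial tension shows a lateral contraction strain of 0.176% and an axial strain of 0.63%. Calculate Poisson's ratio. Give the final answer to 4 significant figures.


nu = -epsilon_lat / epsilon_axial
Lateral strain is contraction (negative), so using magnitudes:
nu = 0.176 / 0.63
nu = 0.2794


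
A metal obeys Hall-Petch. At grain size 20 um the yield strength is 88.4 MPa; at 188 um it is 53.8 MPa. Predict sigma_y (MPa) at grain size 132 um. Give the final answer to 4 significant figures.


sigma_y = sigma0 + k / sqrt(d)
1/sqrt(d1) = 1/sqrt(2e-05) = 223.607;  1/sqrt(d2) = 72.9325
k = (sigma1 - sigma2) / (1/sqrt(d1) - 1/sqrt(d2)) = (88.4 - 53.8) / (223.607 - 72.9325) = 0.229634 MPa*m^0.5
sigma0 = sigma1 - k/sqrt(d1) = 88.4 - 0.229634*223.607 = 37.0522 MPa
sigma_y(d3) = 37.0522 + 0.229634 / sqrt(1.32e-04) = 57.04 MPa


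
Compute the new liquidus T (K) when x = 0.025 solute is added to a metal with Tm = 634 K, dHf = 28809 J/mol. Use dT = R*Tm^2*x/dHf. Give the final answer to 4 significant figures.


dT = R*Tm^2*x / dHf
dT = 8.314 * 634^2 * 0.025 / 28809
dT = 2.90002 K
T_new = 634 - 2.90002 = 631.1 K


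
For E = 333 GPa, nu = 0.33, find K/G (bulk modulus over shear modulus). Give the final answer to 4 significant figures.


G = E / (2*(1+nu))
G = 333 / (2*(1+0.33)) = 125.188 GPa
K = E / (3*(1-2*nu))
K = 333 / (3*(1-2*0.33)) = 326.471 GPa
K/G = 326.471 / 125.188 = 2.608


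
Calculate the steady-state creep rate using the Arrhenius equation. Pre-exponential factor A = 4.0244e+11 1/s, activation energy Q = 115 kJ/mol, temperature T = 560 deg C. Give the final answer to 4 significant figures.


rate = A * exp(-Q / (R*T))
T = 560 + 273.15 = 833.15 K
rate = 4.0244e+11 * exp(-115e3 / (8.314 * 833.15))
rate = 24800 1/s


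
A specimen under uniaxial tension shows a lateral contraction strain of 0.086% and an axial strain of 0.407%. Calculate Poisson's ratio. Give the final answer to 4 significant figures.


nu = -epsilon_lat / epsilon_axial
Lateral strain is contraction (negative), so using magnitudes:
nu = 0.086 / 0.407
nu = 0.2113


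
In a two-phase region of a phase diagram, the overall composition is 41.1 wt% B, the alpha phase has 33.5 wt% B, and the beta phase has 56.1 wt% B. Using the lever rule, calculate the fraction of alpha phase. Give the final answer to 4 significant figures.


f_alpha = (C_beta - C0) / (C_beta - C_alpha)
f_alpha = (56.1 - 41.1) / (56.1 - 33.5)
f_alpha = 0.6637
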